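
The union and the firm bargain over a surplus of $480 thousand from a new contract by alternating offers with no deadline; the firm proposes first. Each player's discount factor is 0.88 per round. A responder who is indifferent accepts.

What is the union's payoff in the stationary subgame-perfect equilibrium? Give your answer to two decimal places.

224.68

Let x be the firm's share when the firm proposes and y be the union's share when the union proposes.
The union accepts iff offered ≥ 0.88·y, so x = 480 − 0.88y. Symmetrically y = 480 − 0.88x.
Substituting: x = 480 − 0.88(480 − 0.88x), giving x(1 − 0.88·0.88) = 480(1 − 0.88).
So x = 480 × 0.12 / 0.2256 ≈ 255.3191, and the union receives 480 − x ≈ 224.6809.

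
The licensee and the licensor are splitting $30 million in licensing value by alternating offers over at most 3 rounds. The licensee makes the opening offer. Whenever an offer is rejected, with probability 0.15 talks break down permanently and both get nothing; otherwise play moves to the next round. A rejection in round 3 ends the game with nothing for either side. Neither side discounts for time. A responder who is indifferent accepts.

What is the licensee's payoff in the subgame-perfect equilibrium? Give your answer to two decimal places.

By backward induction:
Round 3 (the licensee proposes): rejection yields 0 for the licensor; the licensee offers 0 and keeps 30.
Round 2 (the licensor proposes): rejecting gives the licensee an expected 0.85 × 30 = 25.5. The licensor offers 25.5 and keeps 30 − 25.5 = 4.5.
Round 1 (the licensee proposes): rejecting gives the licensor an expected 0.85 × 4.5 = 3.825, so the licensee offers 3.825, keeping 26.175.

26.18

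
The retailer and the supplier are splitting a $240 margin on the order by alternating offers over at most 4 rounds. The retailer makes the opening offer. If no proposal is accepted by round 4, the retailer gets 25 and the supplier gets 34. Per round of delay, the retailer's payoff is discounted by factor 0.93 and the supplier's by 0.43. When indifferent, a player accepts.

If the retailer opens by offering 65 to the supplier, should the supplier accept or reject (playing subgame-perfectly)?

Accept

Work out the supplier's continuation value if the offer is rejected.
Round 4 (the supplier proposes): the retailer gets 25 if talks fail, so the supplier offers 25 and keeps 215.
Round 3 (the retailer proposes): the supplier can get 215 next round, worth 0.43 × 215 = 92.45 now, so the retailer offers 92.45, keeping 147.55.
Round 2 (the supplier proposes): the retailer can get 147.55 next round, worth 0.93 × 147.55 = 137.2215 now; the supplier offers that and keeps 102.7785.
So by rejecting in round 1, the supplier gets 102.7785 next round, worth 0.43 × 102.7785 = 44.194755 now.
Offer 65 ≥ 44.194755, so the supplier accepts.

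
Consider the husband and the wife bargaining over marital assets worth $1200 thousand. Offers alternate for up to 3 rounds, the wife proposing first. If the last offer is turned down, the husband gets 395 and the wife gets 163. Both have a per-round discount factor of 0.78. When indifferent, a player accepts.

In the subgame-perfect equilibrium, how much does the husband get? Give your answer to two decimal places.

Round 3 (the wife proposes): the husband gets 395 if talks fail, so the wife offers 395 and keeps 805.
Round 2 (the husband proposes): the wife can get 805 next round, worth 0.78 × 805 = 627.9 now, so the husband offers 627.9, keeping 572.1.
Round 1 (the wife proposes): the husband can get 572.1 next round, worth 0.78 × 572.1 = 446.238 now. The wife offers 446.238 and keeps 1200 − 446.238 = 753.762.

446.24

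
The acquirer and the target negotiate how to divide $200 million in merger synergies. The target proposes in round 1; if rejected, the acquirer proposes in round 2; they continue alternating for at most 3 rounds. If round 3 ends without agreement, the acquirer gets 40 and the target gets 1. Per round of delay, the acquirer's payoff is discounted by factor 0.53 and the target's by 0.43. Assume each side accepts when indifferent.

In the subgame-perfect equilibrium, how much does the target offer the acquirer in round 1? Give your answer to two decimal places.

69.54

Round 3 (the target proposes): the acquirer gets 40 if talks fail, so the target offers 40 and keeps 160.
Round 2 (the acquirer proposes): the target can get 160 next round, worth 0.43 × 160 = 68.8 now; the acquirer offers that and keeps 131.2.
Round 1 (the target proposes): the acquirer can get 131.2 next round, worth 0.53 × 131.2 = 69.536 now. The target offers 69.536 and keeps 200 − 69.536 = 130.464.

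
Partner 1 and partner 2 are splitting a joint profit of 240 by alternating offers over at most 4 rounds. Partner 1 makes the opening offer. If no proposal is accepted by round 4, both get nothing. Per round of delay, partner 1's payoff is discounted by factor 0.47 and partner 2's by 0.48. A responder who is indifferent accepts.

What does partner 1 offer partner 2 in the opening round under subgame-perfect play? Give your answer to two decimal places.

87.05

Round 4 (partner 2 proposes): rejection yields 0 for partner 1; partner 2 offers 0 and keeps 240.
Round 3 (partner 1 proposes): partner 2 can get 240 next round, worth 0.48 × 240 = 115.2 now. Partner 1 offers 115.2 and keeps 240 − 115.2 = 124.8.
Round 2 (partner 2 proposes): partner 1 can get 124.8 next round, worth 0.47 × 124.8 = 58.656 now; partner 2 offers that and keeps 181.344.
Round 1 (partner 1 proposes): partner 2 can get 181.344 next round, worth 0.48 × 181.344 = 87.04512 now, so partner 1 offers 87.04512, keeping 152.95488.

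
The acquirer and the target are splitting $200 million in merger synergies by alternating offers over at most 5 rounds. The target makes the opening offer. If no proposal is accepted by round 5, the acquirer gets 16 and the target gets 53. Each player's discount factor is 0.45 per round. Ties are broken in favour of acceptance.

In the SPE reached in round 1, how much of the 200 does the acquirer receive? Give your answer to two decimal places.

Round 5 (the target proposes): the acquirer gets 16 if talks fail, so the target offers 16 and keeps 184.
Round 4 (the acquirer proposes): the target can get 184 next round, worth 0.45 × 184 = 82.8 now. The acquirer offers 82.8 and keeps 200 − 82.8 = 117.2.
Round 3 (the target proposes): the acquirer can get 117.2 next round, worth 0.45 × 117.2 = 52.74 now, so the target offers 52.74, keeping 147.26.
Round 2 (the acquirer proposes): the target can get 147.26 next round, worth 0.45 × 147.26 = 66.267 now; the acquirer offers that and keeps 133.733.
Round 1 (the target proposes): the acquirer can get 133.733 next round, worth 0.45 × 133.733 = 60.17985 now; the target offers that and keeps 139.82015.

60.18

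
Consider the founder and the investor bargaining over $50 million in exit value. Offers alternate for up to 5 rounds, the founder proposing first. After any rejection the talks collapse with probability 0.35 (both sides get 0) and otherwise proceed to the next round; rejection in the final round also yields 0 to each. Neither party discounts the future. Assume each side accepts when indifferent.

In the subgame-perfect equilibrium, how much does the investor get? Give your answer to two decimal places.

By backward induction:
Round 5 (the founder proposes): the investor will accept anything ≥ 0, so the founder offers 0 and keeps 50.
Round 4 (the investor proposes): rejecting gives the founder an expected 0.65 × 50 = 32.5, so the investor offers 32.5, keeping 17.5.
Round 3 (the founder proposes): rejecting gives the investor an expected 0.65 × 17.5 = 11.375. The founder offers 11.375 and keeps 50 − 11.375 = 38.625.
Round 2 (the investor proposes): rejecting gives the founder an expected 0.65 × 38.625 = 25.10625; the investor offers that and keeps 24.89375.
Round 1 (the founder proposes): rejecting gives the investor an expected 0.65 × 24.89375 = 16.1809375. The founder offers 16.1809375 and keeps 50 − 16.1809375 = 33.8190625.

16.18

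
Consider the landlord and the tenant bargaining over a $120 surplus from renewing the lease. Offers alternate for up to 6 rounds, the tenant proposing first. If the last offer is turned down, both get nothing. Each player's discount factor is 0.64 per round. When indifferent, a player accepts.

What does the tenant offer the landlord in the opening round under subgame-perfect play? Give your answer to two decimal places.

51.86

Round 6 (the landlord proposes): rejection yields 0 for the tenant; the landlord offers 0 and keeps 120.
Round 5 (the tenant proposes): the landlord can get 120 next round, worth 0.64 × 120 = 76.8 now. The tenant offers 76.8 and keeps 120 − 76.8 = 43.2.
Round 4 (the landlord proposes): the tenant can get 43.2 next round, worth 0.64 × 43.2 = 27.648 now, so the landlord offers 27.648, keeping 92.352.
Round 3 (the tenant proposes): the landlord can get 92.352 next round, worth 0.64 × 92.352 = 59.10528 now; the tenant offers that and keeps 60.89472.
Round 2 (the landlord proposes): the tenant can get 60.89472 next round, worth 0.64 × 60.89472 = 38.9726208 now. The landlord offers 38.9726208 and keeps 120 − 38.9726208 = 81.0273792.
Round 1 (the tenant proposes): the landlord can get 81.0273792 next round, worth 0.64 × 81.0273792 = 51.857522688 now; the tenant offers that and keeps 68.142477312.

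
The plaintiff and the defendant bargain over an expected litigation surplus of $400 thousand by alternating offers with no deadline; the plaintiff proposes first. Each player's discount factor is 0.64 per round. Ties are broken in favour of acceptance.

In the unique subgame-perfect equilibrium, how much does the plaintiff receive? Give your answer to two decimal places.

243.90

When the plaintiff proposes, the defendant accepts any offer worth at least 0.64 times what the defendant would get by proposing next round; and vice versa.
This gives x = 400 − 0.64y and y = 400 − 0.64x, where x and y are each side's share when it proposes.
Hence (1 − 0.64·0.64)x = 400(1 − 0.64), i.e. 0.5904·x = 144.
x ≈ 243.9024; the defendant's share is 400 − x ≈ 156.0976.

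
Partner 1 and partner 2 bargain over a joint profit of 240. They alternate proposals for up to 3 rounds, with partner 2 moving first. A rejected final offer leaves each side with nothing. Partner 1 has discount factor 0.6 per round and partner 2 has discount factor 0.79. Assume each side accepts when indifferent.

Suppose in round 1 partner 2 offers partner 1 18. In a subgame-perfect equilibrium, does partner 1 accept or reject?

Reject

Round 3 (partner 2 proposes): partner 1 will accept anything ≥ 0, so partner 2 offers 0 and keeps 240.
Round 2 (partner 1 proposes): partner 2 can get 240 next round, worth 0.79 × 240 = 189.6 now; partner 1 offers that and keeps 50.4.
So by rejecting in round 1, partner 1 gets 50.4 next round, worth 0.6 × 50.4 = 30.24 now.
Offer 18 < 30.24, so partner 1 rejects.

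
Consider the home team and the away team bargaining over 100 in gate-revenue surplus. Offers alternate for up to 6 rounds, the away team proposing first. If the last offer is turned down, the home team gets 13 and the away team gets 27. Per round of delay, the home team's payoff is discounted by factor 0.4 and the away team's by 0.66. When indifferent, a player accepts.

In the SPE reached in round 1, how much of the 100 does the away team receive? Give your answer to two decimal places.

80.77

Round 6 (the home team proposes): the away team gets 27 if talks fail, so the home team offers 27 and keeps 73.
Round 5 (the away team proposes): the home team can get 73 next round, worth 0.4 × 73 = 29.2 now; the away team offers that and keeps 70.8.
Round 4 (the home team proposes): the away team can get 70.8 next round, worth 0.66 × 70.8 = 46.728 now; the home team offers that and keeps 53.272.
Round 3 (the away team proposes): the home team can get 53.272 next round, worth 0.4 × 53.272 = 21.3088 now, so the away team offers 21.3088, keeping 78.6912.
Round 2 (the home team proposes): the away team can get 78.6912 next round, worth 0.66 × 78.6912 = 51.936192 now, so the home team offers 51.936192, keeping 48.063808.
Round 1 (the away team proposes): the home team can get 48.063808 next round, worth 0.4 × 48.063808 = 19.2255232 now, so the away team offers 19.2255232, keeping 80.7744768.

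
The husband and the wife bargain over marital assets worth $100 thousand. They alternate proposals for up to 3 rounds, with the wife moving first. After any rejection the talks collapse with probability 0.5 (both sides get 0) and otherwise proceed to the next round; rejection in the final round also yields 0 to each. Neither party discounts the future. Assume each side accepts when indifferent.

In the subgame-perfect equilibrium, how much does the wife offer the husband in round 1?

By backward induction:
Round 3 (the wife proposes): rejection yields 0 for the husband; the wife offers 0 and keeps 100.
Round 2 (the husband proposes): rejecting gives the wife an expected 0.5 × 100 = 50. The husband offers 50 and keeps 100 − 50 = 50.
Round 1 (the wife proposes): rejecting gives the husband an expected 0.5 × 50 = 25, so the wife offers 25, keeping 75.

25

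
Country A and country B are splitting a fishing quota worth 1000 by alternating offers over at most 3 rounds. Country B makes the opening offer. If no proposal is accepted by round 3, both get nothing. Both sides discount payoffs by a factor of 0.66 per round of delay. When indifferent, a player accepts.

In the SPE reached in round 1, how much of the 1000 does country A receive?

Round 3 (country B proposes): country A will accept anything ≥ 0, so country B offers 0 and keeps 1000.
Round 2 (country A proposes): country B can get 1000 next round, worth 0.66 × 1000 = 660 now. Country A offers 660 and keeps 1000 − 660 = 340.
Round 1 (country B proposes): country A can get 340 next round, worth 0.66 × 340 = 224.4 now, so country B offers 224.4, keeping 775.6.

224.4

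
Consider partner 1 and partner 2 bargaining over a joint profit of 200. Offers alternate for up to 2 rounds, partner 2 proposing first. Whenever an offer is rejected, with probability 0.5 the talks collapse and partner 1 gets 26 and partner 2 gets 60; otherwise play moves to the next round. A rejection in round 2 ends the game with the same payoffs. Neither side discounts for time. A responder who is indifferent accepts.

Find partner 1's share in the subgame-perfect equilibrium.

Round 2 (partner 1 proposes): partner 2 gets 60 if talks fail, so partner 1 offers 60 and keeps 140.
Round 1 (partner 2 proposes): rejecting gives partner 1 an expected 0.5 × 140 + 0.5 × 26 = 83. Partner 2 offers 83 and keeps 200 − 83 = 117.

83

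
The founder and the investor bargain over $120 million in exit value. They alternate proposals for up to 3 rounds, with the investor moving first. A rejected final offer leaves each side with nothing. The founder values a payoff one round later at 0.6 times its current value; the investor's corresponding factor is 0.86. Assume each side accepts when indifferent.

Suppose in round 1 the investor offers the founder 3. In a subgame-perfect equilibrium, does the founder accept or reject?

Work out the founder's continuation value if the offer is rejected.
Round 3 (the investor proposes): rejection yields 0 for the founder; the investor offers 0 and keeps 120.
Round 2 (the founder proposes): the investor can get 120 next round, worth 0.86 × 120 = 103.2 now, so the founder offers 103.2, keeping 16.8.
So by rejecting in round 1, the founder gets 16.8 next round, worth 0.6 × 16.8 = 10.08 now.
Offer 3 < 10.08, so the founder rejects.

Reject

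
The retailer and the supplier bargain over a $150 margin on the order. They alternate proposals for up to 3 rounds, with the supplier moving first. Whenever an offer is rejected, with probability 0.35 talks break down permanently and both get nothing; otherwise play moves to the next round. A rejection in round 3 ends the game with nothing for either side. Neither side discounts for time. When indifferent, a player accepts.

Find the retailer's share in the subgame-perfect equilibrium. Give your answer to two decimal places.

Round 3 (the supplier proposes): rejection yields 0 for the retailer; the supplier offers 0 and keeps 150.
Round 2 (the retailer proposes): rejecting gives the supplier an expected 0.65 × 150 = 97.5, so the retailer offers 97.5, keeping 52.5.
Round 1 (the supplier proposes): rejecting gives the retailer an expected 0.65 × 52.5 = 34.125. The supplier offers 34.125 and keeps 150 − 34.125 = 115.875.

34.13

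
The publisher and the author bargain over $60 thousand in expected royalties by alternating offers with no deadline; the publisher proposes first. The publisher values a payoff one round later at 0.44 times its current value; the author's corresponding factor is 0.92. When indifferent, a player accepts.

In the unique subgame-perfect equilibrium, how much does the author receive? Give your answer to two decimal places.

51.94

In a stationary SPE each proposer offers the other exactly their discounted continuation value.
If the publisher keeps x when proposing and the author keeps y when proposing, then x = 60 − 0.92y and y = 60 − 0.44x.
Solving: x = 60(1 − 0.92) / (1 − 0.44·0.92) = 4.8 / 0.5952 ≈ 8.0645.
The author gets 60 − 8.0645 ≈ 51.9355.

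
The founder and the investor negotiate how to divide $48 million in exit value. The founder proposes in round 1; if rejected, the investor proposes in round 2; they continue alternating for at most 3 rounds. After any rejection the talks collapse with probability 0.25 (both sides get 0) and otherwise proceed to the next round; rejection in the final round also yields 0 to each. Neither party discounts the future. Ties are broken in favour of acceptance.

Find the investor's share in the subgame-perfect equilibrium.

9

Round 3 (the founder proposes): the investor will accept anything ≥ 0, so the founder offers 0 and keeps 48.
Round 2 (the investor proposes): rejecting gives the founder an expected 0.75 × 48 = 36. The investor offers 36 and keeps 48 − 36 = 12.
Round 1 (the founder proposes): rejecting gives the investor an expected 0.75 × 12 = 9, so the founder offers 9, keeping 39.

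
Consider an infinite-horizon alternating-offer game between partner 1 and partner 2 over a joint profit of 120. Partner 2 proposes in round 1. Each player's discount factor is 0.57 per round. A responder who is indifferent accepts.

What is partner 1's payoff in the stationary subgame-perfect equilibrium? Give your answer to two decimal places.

43.57

In a stationary SPE each proposer offers the other exactly their discounted continuation value.
If partner 2 keeps x when proposing and partner 1 keeps y when proposing, then x = 120 − 0.57y and y = 120 − 0.57x.
Solving: x = 120(1 − 0.57) / (1 − 0.57·0.57) = 51.6 / 0.6751 ≈ 76.4331.
Partner 1 gets 120 − 76.4331 ≈ 43.5669.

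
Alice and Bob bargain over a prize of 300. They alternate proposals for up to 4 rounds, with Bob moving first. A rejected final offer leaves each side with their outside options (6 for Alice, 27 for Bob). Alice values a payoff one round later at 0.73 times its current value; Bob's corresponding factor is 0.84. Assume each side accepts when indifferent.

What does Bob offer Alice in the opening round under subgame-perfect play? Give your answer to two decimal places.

157.24

Round 4 (Alice proposes): Bob gets 27 if talks fail, so Alice offers 27 and keeps 273.
Round 3 (Bob proposes): Alice can get 273 next round, worth 0.73 × 273 = 199.29 now; Bob offers that and keeps 100.71.
Round 2 (Alice proposes): Bob can get 100.71 next round, worth 0.84 × 100.71 = 84.5964 now, so Alice offers 84.5964, keeping 215.4036.
Round 1 (Bob proposes): Alice can get 215.4036 next round, worth 0.73 × 215.4036 = 157.244628 now; Bob offers that and keeps 142.755372.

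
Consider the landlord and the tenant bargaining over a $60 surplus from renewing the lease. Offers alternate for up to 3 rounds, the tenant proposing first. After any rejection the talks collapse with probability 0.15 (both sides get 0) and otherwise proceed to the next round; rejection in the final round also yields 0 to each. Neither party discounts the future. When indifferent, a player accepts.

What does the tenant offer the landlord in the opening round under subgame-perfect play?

Round 3 (the tenant proposes): rejection yields 0 for the landlord; the tenant offers 0 and keeps 60.
Round 2 (the landlord proposes): rejecting gives the tenant an expected 0.85 × 60 = 51, so the landlord offers 51, keeping 9.
Round 1 (the tenant proposes): rejecting gives the landlord an expected 0.85 × 9 = 7.65; the tenant offers that and keeps 52.35.

7.65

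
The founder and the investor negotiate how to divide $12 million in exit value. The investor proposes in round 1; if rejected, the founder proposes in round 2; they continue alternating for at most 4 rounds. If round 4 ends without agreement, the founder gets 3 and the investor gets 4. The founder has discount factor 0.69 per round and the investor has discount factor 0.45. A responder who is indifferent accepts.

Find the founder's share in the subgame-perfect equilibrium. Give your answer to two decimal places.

6.27

Solve by backward induction from round 4.
Round 4 (the founder proposes): the investor gets 4 if talks fail, so the founder offers 4 and keeps 8.
Round 3 (the investor proposes): the founder can get 8 next round, worth 0.69 × 8 = 5.52 now; the investor offers that and keeps 6.48.
Round 2 (the founder proposes): the investor can get 6.48 next round, worth 0.45 × 6.48 = 2.916 now. The founder offers 2.916 and keeps 12 − 2.916 = 9.084.
Round 1 (the investor proposes): the founder can get 9.084 next round, worth 0.69 × 9.084 = 6.26796 now, so the investor offers 6.26796, keeping 5.73204.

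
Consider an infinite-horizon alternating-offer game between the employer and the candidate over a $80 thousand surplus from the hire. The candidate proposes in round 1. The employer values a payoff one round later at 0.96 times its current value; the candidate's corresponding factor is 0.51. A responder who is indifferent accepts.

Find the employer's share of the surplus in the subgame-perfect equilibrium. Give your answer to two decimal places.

73.73

When the candidate proposes, the employer accepts any offer worth at least 0.96 times what the employer would get by proposing next round; and vice versa.
This gives x = 80 − 0.96y and y = 80 − 0.51x, where x and y are each side's share when it proposes.
Hence (1 − 0.96·0.51)x = 80(1 − 0.96), i.e. 0.5104·x = 3.2.
x ≈ 6.2696; the employer's share is 80 − x ≈ 73.7304.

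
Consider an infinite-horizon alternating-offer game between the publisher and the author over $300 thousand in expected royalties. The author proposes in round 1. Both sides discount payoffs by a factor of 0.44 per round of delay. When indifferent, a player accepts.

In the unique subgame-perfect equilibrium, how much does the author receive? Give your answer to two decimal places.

208.33

When the author proposes, the publisher accepts any offer worth at least 0.44 times what the publisher would get by proposing next round; and vice versa.
This gives x = 300 − 0.44y and y = 300 − 0.44x, where x and y are each side's share when it proposes.
Hence (1 − 0.44·0.44)x = 300(1 − 0.44), i.e. 0.8064·x = 168.
x ≈ 208.3333; the publisher's share is 300 − x ≈ 91.6667.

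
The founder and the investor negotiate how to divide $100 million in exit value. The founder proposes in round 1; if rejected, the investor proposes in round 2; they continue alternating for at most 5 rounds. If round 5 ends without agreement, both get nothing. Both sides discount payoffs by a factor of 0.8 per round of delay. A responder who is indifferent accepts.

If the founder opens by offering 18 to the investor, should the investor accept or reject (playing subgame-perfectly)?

Reject

Work out the investor's continuation value if the offer is rejected.
Round 5 (the founder proposes): rejection yields 0 for the investor; the founder offers 0 and keeps 100.
Round 4 (the investor proposes): the founder can get 100 next round, worth 0.8 × 100 = 80 now; the investor offers that and keeps 20.
Round 3 (the founder proposes): the investor can get 20 next round, worth 0.8 × 20 = 16 now; the founder offers that and keeps 84.
Round 2 (the investor proposes): the founder can get 84 next round, worth 0.8 × 84 = 67.2 now. The investor offers 67.2 and keeps 100 − 67.2 = 32.8.
So by rejecting in round 1, the investor gets 32.8 next round, worth 0.8 × 32.8 = 26.24 now.
Offer 18 < 26.24, so the investor rejects.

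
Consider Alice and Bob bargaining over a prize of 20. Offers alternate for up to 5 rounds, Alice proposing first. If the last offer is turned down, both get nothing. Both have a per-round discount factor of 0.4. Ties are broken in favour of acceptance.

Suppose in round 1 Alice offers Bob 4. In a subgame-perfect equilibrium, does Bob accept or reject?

Reject

Round 5 (Alice proposes): rejection yields 0 for Bob; Alice offers 0 and keeps 20.
Round 4 (Bob proposes): Alice can get 20 next round, worth 0.4 × 20 = 8 now, so Bob offers 8, keeping 12.
Round 3 (Alice proposes): Bob can get 12 next round, worth 0.4 × 12 = 4.8 now. Alice offers 4.8 and keeps 20 − 4.8 = 15.2.
Round 2 (Bob proposes): Alice can get 15.2 next round, worth 0.4 × 15.2 = 6.08 now; Bob offers that and keeps 13.92.
So by rejecting in round 1, Bob gets 13.92 next round, worth 0.4 × 13.92 = 5.568 now.
Offer 4 < 5.568, so Bob rejects.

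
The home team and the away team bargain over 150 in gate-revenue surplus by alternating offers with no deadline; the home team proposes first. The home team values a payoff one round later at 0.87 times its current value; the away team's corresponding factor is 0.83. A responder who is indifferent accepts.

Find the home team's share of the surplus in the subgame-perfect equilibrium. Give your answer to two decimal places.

Let x be the home team's share when the home team proposes and y be the away team's share when the away team proposes.
The away team accepts iff offered ≥ 0.83·y, so x = 150 − 0.83y. Symmetrically y = 150 − 0.87x.
Substituting: x = 150 − 0.83(150 − 0.87x), giving x(1 − 0.87·0.83) = 150(1 − 0.83).
So x = 150 × 0.17 / 0.2779 ≈ 91.7596, and the away team receives 150 − x ≈ 58.2404.

91.76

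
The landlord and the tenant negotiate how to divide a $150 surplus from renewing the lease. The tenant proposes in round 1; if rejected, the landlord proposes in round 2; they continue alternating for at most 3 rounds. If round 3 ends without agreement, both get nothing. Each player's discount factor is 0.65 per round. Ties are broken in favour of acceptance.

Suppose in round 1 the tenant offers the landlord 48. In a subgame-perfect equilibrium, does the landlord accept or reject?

Accept

Work out the landlord's continuation value if the offer is rejected.
Round 3 (the tenant proposes): rejection yields 0 for the landlord; the tenant offers 0 and keeps 150.
Round 2 (the landlord proposes): the tenant can get 150 next round, worth 0.65 × 150 = 97.5 now, so the landlord offers 97.5, keeping 52.5.
So by rejecting in round 1, the landlord gets 52.5 next round, worth 0.65 × 52.5 = 34.125 now.
Offer 48 ≥ 34.125, so the landlord accepts.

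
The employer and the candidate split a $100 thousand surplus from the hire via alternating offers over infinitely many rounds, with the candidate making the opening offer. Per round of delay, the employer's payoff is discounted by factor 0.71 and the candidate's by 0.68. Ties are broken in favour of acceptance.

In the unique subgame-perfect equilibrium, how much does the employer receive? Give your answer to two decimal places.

43.93

When the candidate proposes, the employer accepts any offer worth at least 0.71 times what the employer would get by proposing next round; and vice versa.
This gives x = 100 − 0.71y and y = 100 − 0.68x, where x and y are each side's share when it proposes.
Hence (1 − 0.71·0.68)x = 100(1 − 0.71), i.e. 0.5172·x = 29.
x ≈ 56.0712; the employer's share is 100 − x ≈ 43.9288.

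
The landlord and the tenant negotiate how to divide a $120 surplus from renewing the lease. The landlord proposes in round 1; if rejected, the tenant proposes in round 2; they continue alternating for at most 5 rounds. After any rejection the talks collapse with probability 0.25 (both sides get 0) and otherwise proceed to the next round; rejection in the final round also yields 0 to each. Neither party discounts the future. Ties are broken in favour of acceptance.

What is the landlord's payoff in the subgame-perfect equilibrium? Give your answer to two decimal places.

84.84

By backward induction:
Round 5 (the landlord proposes): the tenant will accept anything ≥ 0, so the landlord offers 0 and keeps 120.
Round 4 (the tenant proposes): rejecting gives the landlord an expected 0.75 × 120 = 90, so the tenant offers 90, keeping 30.
Round 3 (the landlord proposes): rejecting gives the tenant an expected 0.75 × 30 = 22.5; the landlord offers that and keeps 97.5.
Round 2 (the tenant proposes): rejecting gives the landlord an expected 0.75 × 97.5 = 73.125. The tenant offers 73.125 and keeps 120 − 73.125 = 46.875.
Round 1 (the landlord proposes): rejecting gives the tenant an expected 0.75 × 46.875 = 35.15625, so the landlord offers 35.15625, keeping 84.84375.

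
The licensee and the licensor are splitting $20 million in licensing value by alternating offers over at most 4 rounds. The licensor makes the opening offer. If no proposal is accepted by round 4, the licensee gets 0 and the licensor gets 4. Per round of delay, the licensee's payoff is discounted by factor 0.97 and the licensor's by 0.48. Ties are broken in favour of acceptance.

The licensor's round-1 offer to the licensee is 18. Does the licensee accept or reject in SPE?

Accept

Work out the licensee's continuation value if the offer is rejected.
Round 4 (the licensee proposes): the licensor gets 4 if talks fail, so the licensee offers 4 and keeps 16.
Round 3 (the licensor proposes): the licensee can get 16 next round, worth 0.97 × 16 = 15.52 now. The licensor offers 15.52 and keeps 20 − 15.52 = 4.48.
Round 2 (the licensee proposes): the licensor can get 4.48 next round, worth 0.48 × 4.48 = 2.1504 now, so the licensee offers 2.1504, keeping 17.8496.
So by rejecting in round 1, the licensee gets 17.8496 next round, worth 0.97 × 17.8496 = 17.314112 now.
Offer 18 ≥ 17.314112, so the licensee accepts.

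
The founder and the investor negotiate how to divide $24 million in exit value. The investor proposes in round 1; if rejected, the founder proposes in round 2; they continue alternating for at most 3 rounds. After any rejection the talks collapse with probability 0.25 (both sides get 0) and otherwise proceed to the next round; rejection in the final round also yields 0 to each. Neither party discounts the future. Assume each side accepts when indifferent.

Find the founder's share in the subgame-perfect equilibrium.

Round 3 (the investor proposes): rejection yields 0 for the founder; the investor offers 0 and keeps 24.
Round 2 (the founder proposes): rejecting gives the investor an expected 0.75 × 24 = 18. The founder offers 18 and keeps 24 − 18 = 6.
Round 1 (the investor proposes): rejecting gives the founder an expected 0.75 × 6 = 4.5. The investor offers 4.5 and keeps 24 − 4.5 = 19.5.

4.5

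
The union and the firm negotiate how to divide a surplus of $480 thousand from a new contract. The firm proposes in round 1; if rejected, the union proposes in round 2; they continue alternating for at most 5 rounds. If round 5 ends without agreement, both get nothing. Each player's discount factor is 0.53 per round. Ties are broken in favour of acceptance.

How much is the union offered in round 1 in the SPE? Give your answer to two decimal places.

153.15

Round 5 (the firm proposes): the union will accept anything ≥ 0, so the firm offers 0 and keeps 480.
Round 4 (the union proposes): the firm can get 480 next round, worth 0.53 × 480 = 254.4 now. The union offers 254.4 and keeps 480 − 254.4 = 225.6.
Round 3 (the firm proposes): the union can get 225.6 next round, worth 0.53 × 225.6 = 119.568 now; the firm offers that and keeps 360.432.
Round 2 (the union proposes): the firm can get 360.432 next round, worth 0.53 × 360.432 = 191.02896 now, so the union offers 191.02896, keeping 288.97104.
Round 1 (the firm proposes): the union can get 288.97104 next round, worth 0.53 × 288.97104 = 153.1546512 now. The firm offers 153.1546512 and keeps 480 − 153.1546512 = 326.8453488.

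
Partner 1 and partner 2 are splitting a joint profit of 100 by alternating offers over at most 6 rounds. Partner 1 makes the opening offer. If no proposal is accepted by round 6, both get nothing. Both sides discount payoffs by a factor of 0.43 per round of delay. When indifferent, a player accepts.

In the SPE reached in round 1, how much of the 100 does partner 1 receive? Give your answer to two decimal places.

69.49

Round 6 (partner 2 proposes): partner 1 will accept anything ≥ 0, so partner 2 offers 0 and keeps 100.
Round 5 (partner 1 proposes): partner 2 can get 100 next round, worth 0.43 × 100 = 43 now. Partner 1 offers 43 and keeps 100 − 43 = 57.
Round 4 (partner 2 proposes): partner 1 can get 57 next round, worth 0.43 × 57 = 24.51 now, so partner 2 offers 24.51, keeping 75.49.
Round 3 (partner 1 proposes): partner 2 can get 75.49 next round, worth 0.43 × 75.49 = 32.4607 now, so partner 1 offers 32.4607, keeping 67.5393.
Round 2 (partner 2 proposes): partner 1 can get 67.5393 next round, worth 0.43 × 67.5393 = 29.041899 now, so partner 2 offers 29.041899, keeping 70.958101.
Round 1 (partner 1 proposes): partner 2 can get 70.958101 next round, worth 0.43 × 70.958101 = 30.51198343 now; partner 1 offers that and keeps 69.48801657.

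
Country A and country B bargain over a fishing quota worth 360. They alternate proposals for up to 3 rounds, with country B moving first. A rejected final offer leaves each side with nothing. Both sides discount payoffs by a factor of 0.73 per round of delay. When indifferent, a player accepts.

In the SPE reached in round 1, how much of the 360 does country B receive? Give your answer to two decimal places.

289.04

Round 3 (country B proposes): rejection yields 0 for country A; country B offers 0 and keeps 360.
Round 2 (country A proposes): country B can get 360 next round, worth 0.73 × 360 = 262.8 now; country A offers that and keeps 97.2.
Round 1 (country B proposes): country A can get 97.2 next round, worth 0.73 × 97.2 = 70.956 now, so country B offers 70.956, keeping 289.044.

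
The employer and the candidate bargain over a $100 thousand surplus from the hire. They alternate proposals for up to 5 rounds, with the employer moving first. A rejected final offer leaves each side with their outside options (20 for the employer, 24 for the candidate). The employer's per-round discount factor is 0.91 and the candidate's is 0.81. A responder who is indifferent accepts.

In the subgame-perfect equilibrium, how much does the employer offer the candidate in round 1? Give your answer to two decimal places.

Round 5 (the employer proposes): the candidate gets 24 if talks fail, so the employer offers 24 and keeps 76.
Round 4 (the candidate proposes): the employer can get 76 next round, worth 0.91 × 76 = 69.16 now. The candidate offers 69.16 and keeps 100 − 69.16 = 30.84.
Round 3 (the employer proposes): the candidate can get 30.84 next round, worth 0.81 × 30.84 = 24.9804 now, so the employer offers 24.9804, keeping 75.0196.
Round 2 (the candidate proposes): the employer can get 75.0196 next round, worth 0.91 × 75.0196 = 68.267836 now, so the candidate offers 68.267836, keeping 31.732164.
Round 1 (the employer proposes): the candidate can get 31.732164 next round, worth 0.81 × 31.732164 = 25.70305284 now. The employer offers 25.70305284 and keeps 100 − 25.70305284 = 74.29694716.

25.70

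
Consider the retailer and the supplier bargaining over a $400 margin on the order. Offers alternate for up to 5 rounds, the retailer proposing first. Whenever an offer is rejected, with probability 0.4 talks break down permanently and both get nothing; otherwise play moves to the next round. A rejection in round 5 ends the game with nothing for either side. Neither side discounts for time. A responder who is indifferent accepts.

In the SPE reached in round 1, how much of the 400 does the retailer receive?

269.44

Round 5 (the retailer proposes): rejection yields 0 for the supplier; the retailer offers 0 and keeps 400.
Round 4 (the supplier proposes): rejecting gives the retailer an expected 0.6 × 400 = 240, so the supplier offers 240, keeping 160.
Round 3 (the retailer proposes): rejecting gives the supplier an expected 0.6 × 160 = 96. The retailer offers 96 and keeps 400 − 96 = 304.
Round 2 (the supplier proposes): rejecting gives the retailer an expected 0.6 × 304 = 182.4, so the supplier offers 182.4, keeping 217.6.
Round 1 (the retailer proposes): rejecting gives the supplier an expected 0.6 × 217.6 = 130.56; the retailer offers that and keeps 269.44.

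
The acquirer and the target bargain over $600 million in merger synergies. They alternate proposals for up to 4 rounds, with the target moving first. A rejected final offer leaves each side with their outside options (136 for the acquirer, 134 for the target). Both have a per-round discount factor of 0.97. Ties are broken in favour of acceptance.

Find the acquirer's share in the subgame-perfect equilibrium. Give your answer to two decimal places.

Round 4 (the acquirer proposes): the target gets 134 if talks fail, so the acquirer offers 134 and keeps 466.
Round 3 (the target proposes): the acquirer can get 466 next round, worth 0.97 × 466 = 452.02 now, so the target offers 452.02, keeping 147.98.
Round 2 (the acquirer proposes): the target can get 147.98 next round, worth 0.97 × 147.98 = 143.5406 now. The acquirer offers 143.5406 and keeps 600 − 143.5406 = 456.4594.
Round 1 (the target proposes): the acquirer can get 456.4594 next round, worth 0.97 × 456.4594 = 442.765618 now, so the target offers 442.765618, keeping 157.234382.

442.77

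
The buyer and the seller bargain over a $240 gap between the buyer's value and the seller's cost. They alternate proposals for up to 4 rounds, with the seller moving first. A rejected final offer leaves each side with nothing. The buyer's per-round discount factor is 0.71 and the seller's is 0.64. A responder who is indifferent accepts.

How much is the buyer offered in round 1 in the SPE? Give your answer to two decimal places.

138.77

Solve by backward induction from round 4.
Round 4 (the buyer proposes): rejection yields 0 for the seller; the buyer offers 0 and keeps 240.
Round 3 (the seller proposes): the buyer can get 240 next round, worth 0.71 × 240 = 170.4 now; the seller offers that and keeps 69.6.
Round 2 (the buyer proposes): the seller can get 69.6 next round, worth 0.64 × 69.6 = 44.544 now. The buyer offers 44.544 and keeps 240 − 44.544 = 195.456.
Round 1 (the seller proposes): the buyer can get 195.456 next round, worth 0.71 × 195.456 = 138.77376 now. The seller offers 138.77376 and keeps 240 − 138.77376 = 101.22624.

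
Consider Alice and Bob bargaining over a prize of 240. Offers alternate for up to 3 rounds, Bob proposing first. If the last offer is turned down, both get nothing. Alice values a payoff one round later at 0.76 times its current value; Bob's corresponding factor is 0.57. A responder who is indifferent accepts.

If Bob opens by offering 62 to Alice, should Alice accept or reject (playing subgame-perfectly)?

Round 3 (Bob proposes): rejection yields 0 for Alice; Bob offers 0 and keeps 240.
Round 2 (Alice proposes): Bob can get 240 next round, worth 0.57 × 240 = 136.8 now, so Alice offers 136.8, keeping 103.2.
So by rejecting in round 1, Alice gets 103.2 next round, worth 0.76 × 103.2 = 78.432 now.
Offer 62 < 78.432, so Alice rejects.

Reject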